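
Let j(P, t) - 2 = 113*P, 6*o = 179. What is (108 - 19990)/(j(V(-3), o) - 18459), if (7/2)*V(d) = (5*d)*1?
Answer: 139174/132589 ≈ 1.0497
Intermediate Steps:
V(d) = 10*d/7 (V(d) = 2*((5*d)*1)/7 = 2*(5*d)/7 = 10*d/7)
o = 179/6 (o = (⅙)*179 = 179/6 ≈ 29.833)
j(P, t) = 2 + 113*P
(108 - 19990)/(j(V(-3), o) - 18459) = (108 - 19990)/((2 + 113*((10/7)*(-3))) - 18459) = -19882/((2 + 113*(-30/7)) - 18459) = -19882/((2 - 3390/7) - 18459) = -19882/(-3376/7 - 18459) = -19882/(-132589/7) = -19882*(-7/132589) = 139174/132589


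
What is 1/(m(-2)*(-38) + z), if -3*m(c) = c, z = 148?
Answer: 3/368 ≈ 0.0081522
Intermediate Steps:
m(c) = -c/3
1/(m(-2)*(-38) + z) = 1/(-⅓*(-2)*(-38) + 148) = 1/((⅔)*(-38) + 148) = 1/(-76/3 + 148) = 1/(368/3) = 3/368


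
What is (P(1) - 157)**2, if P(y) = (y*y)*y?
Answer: 24336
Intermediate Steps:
P(y) = y**3 (P(y) = y**2*y = y**3)
(P(1) - 157)**2 = (1**3 - 157)**2 = (1 - 157)**2 = (-156)**2 = 24336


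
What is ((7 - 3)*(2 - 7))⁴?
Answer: 160000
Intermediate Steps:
((7 - 3)*(2 - 7))⁴ = (4*(-5))⁴ = (-20)⁴ = 160000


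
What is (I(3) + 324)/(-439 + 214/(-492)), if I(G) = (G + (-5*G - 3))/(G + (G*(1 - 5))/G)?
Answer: -83394/108101 ≈ -0.77145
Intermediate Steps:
I(G) = (-3 - 4*G)/(-4 + G) (I(G) = (G + (-3 - 5*G))/(G + (G*(-4))/G) = (-3 - 4*G)/(G + (-4*G)/G) = (-3 - 4*G)/(G - 4) = (-3 - 4*G)/(-4 + G))
(I(3) + 324)/(-439 + 214/(-492)) = ((-3 - 4*3)/(-4 + 3) + 324)/(-439 + 214/(-492)) = ((-3 - 12)/(-1) + 324)/(-439 + 214*(-1/492)) = (-1*(-15) + 324)/(-439 - 107/246) = (15 + 324)/(-108101/246) = 339*(-246/108101) = -83394/108101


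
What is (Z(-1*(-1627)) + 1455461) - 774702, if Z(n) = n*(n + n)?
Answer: 5975017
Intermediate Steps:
Z(n) = 2*n**2 (Z(n) = n*(2*n) = 2*n**2)
(Z(-1*(-1627)) + 1455461) - 774702 = (2*(-1*(-1627))**2 + 1455461) - 774702 = (2*1627**2 + 1455461) - 774702 = (2*2647129 + 1455461) - 774702 = (5294258 + 1455461) - 774702 = 6749719 - 774702 = 5975017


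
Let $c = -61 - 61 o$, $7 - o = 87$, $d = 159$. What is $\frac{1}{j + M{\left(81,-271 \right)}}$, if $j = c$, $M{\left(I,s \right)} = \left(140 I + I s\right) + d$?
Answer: $- \frac{1}{5633} \approx -0.00017753$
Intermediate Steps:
$o = -80$ ($o = 7 - 87 = -80$)
$M{\left(I,s \right)} = 159 + 140 I + I s$ ($M{\left(I,s \right)} = \left(140 I + I s\right) + 159 = 159 + 140 I + I s$)
$c = 4819$ ($c = -61 - -4880 = -61 + 4880 = 4819$)
$j = 4819$
$\frac{1}{j + M{\left(81,-271 \right)}} = \frac{1}{4819 + \left(159 + 140 \cdot 81 + 81 \left(-271\right)\right)} = \frac{1}{4819 + \left(159 + 11340 - 21951\right)} = \frac{1}{4819 - 10452} = \frac{1}{-5633} = - \frac{1}{5633}$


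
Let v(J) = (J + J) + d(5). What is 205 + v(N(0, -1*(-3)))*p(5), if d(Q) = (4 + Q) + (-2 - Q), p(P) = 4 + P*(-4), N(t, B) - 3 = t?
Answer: 77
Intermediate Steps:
N(t, B) = 3 + t
p(P) = 4 - 4*P
d(Q) = 2
v(J) = 2 + 2*J (v(J) = (J + J) + 2 = 2*J + 2 = 2 + 2*J)
205 + v(N(0, -1*(-3)))*p(5) = 205 + (2 + 2*(3 + 0))*(4 - 4*5) = 205 + (2 + 2*3)*(4 - 20) = 205 + (2 + 6)*(-16) = 205 + 8*(-16) = 205 - 128 = 77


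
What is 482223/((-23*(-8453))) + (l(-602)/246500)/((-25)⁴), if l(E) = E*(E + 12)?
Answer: 2321643481983896/936021162109375 ≈ 2.4803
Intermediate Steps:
l(E) = E*(12 + E)
482223/((-23*(-8453))) + (l(-602)/246500)/((-25)⁴) = 482223/((-23*(-8453))) + (-602*(12 - 602)/246500)/((-25)⁴) = 482223/194419 + (-602*(-590)*(1/246500))/390625 = 482223*(1/194419) + (355180*(1/246500))*(1/390625) = 482223/194419 + (17759/12325)*(1/390625) = 482223/194419 + 17759/4814453125 = 2321643481983896/936021162109375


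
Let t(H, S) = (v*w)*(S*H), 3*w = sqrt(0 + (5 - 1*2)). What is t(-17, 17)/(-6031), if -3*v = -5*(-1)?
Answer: -1445*sqrt(3)/54279 ≈ -0.046110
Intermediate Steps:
v = -5/3 (v = -(-5)*(-1)/3 = -1/3*5 = -5/3 ≈ -1.6667)
w = sqrt(3)/3 (w = sqrt(0 + (5 - 1*2))/3 = sqrt(0 + (5 - 2))/3 = sqrt(0 + 3)/3 = sqrt(3)/3 ≈ 0.57735)
t(H, S) = -5*H*S*sqrt(3)/9 (t(H, S) = (-5*sqrt(3)/9)*(S*H) = (-5*sqrt(3)/9)*(H*S) = -5*H*S*sqrt(3)/9)
t(-17, 17)/(-6031) = -5/9*(-17)*17*sqrt(3)/(-6031) = (1445*sqrt(3)/9)*(-1/6031) = -1445*sqrt(3)/54279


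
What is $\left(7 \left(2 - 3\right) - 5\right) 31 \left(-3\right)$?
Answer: $1116$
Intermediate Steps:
$\left(7 \left(2 - 3\right) - 5\right) 31 \left(-3\right) = \left(7 \left(-1\right) - 5\right) 31 \left(-3\right) = \left(-7 - 5\right) 31 \left(-3\right) = \left(-12\right) 31 \left(-3\right) = \left(-372\right) \left(-3\right) = 1116$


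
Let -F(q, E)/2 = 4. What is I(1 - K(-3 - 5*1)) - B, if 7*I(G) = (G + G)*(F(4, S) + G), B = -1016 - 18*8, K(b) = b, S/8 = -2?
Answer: 8138/7 ≈ 1162.6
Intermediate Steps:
S = -16 (S = 8*(-2) = -16)
F(q, E) = -8 (F(q, E) = -2*4 = -8)
B = -1160 (B = -1016 - 144 = -1160)
I(G) = 2*G*(-8 + G)/7 (I(G) = ((G + G)*(-8 + G))/7 = ((2*G)*(-8 + G))/7 = (2*G*(-8 + G))/7 = 2*G*(-8 + G)/7)
I(1 - K(-3 - 5*1)) - B = 2*(1 - (-3 - 5*1))*(-8 + (1 - (-3 - 5*1)))/7 - 1*(-1160) = 2*(1 - (-3 - 5))*(-8 + (1 - (-3 - 5)))/7 + 1160 = 2*(1 - 1*(-8))*(-8 + (1 - 1*(-8)))/7 + 1160 = 2*(1 + 8)*(-8 + (1 + 8))/7 + 1160 = (2/7)*9*(-8 + 9) + 1160 = (2/7)*9*1 + 1160 = 18/7 + 1160 = 8138/7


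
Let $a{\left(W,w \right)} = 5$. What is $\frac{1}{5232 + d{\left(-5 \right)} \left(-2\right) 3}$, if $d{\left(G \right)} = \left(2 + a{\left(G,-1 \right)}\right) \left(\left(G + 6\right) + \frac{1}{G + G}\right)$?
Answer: $\frac{5}{25971} \approx 0.00019252$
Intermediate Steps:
$d{\left(G \right)} = 42 + 7 G + \frac{7}{2 G}$ ($d{\left(G \right)} = \left(2 + 5\right) \left(\left(G + 6\right) + \frac{1}{G + G}\right) = 7 \left(\left(6 + G\right) + \frac{1}{2 G}\right) = 7 \left(6 + G + \frac{1}{2 G}\right) = 42 + 7 G + \frac{7}{2 G}$)
$\frac{1}{5232 + d{\left(-5 \right)} \left(-2\right) 3} = \frac{1}{5232 + \left(42 + 7 \left(-5\right) + \frac{7}{2 \left(-5\right)}\right) \left(-2\right) 3} = \frac{1}{5232 + \left(42 - 35 + \frac{7}{2} \left(- \frac{1}{5}\right)\right) \left(-2\right) 3} = \frac{1}{5232 + \left(42 - 35 - \frac{7}{10}\right) \left(-2\right) 3} = \frac{1}{5232 + \frac{63}{10} \left(-2\right) 3} = \frac{1}{5232 - \frac{189}{5}} = \frac{1}{\frac{25971}{5}} = \frac{5}{25971}$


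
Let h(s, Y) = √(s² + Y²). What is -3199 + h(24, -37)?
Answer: -3199 + √1945 ≈ -3154.9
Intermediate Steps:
h(s, Y) = √(Y² + s²)
-3199 + h(24, -37) = -3199 + √((-37)² + 24²) = -3199 + √(1369 + 576) = -3199 + √1945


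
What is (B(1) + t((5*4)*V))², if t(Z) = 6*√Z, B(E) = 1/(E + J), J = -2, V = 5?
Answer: 3481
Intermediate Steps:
B(E) = 1/(-2 + E) (B(E) = 1/(E - 2) = 1/(-2 + E))
(B(1) + t((5*4)*V))² = (1/(-2 + 1) + 6*√((5*4)*5))² = (1/(-1) + 6*√(20*5))² = (-1 + 6*√100)² = (-1 + 6*10)² = (-1 + 60)² = 59² = 3481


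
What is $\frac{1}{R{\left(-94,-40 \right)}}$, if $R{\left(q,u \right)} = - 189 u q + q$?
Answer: $- \frac{1}{710734} \approx -1.407 \cdot 10^{-6}$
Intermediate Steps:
$R{\left(q,u \right)} = q - 189 q u$ ($R{\left(q,u \right)} = - 189 q u + q = q - 189 q u$)
$\frac{1}{R{\left(-94,-40 \right)}} = \frac{1}{\left(-94\right) \left(1 - -7560\right)} = \frac{1}{\left(-94\right) \left(1 + 7560\right)} = \frac{1}{\left(-94\right) 7561} = \frac{1}{-710734} = - \frac{1}{710734}$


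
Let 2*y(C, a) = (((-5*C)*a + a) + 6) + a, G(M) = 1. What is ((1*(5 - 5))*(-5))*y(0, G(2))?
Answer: 0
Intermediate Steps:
y(C, a) = 3 + a - 5*C*a/2 (y(C, a) = ((((-5*C)*a + a) + 6) + a)/2 = (((-5*C*a + a) + 6) + a)/2 = (((a - 5*C*a) + 6) + a)/2 = ((6 + a - 5*C*a) + a)/2 = (6 + 2*a - 5*C*a)/2 = 3 + a - 5*C*a/2)
((1*(5 - 5))*(-5))*y(0, G(2)) = ((1*(5 - 5))*(-5))*(3 + 1 - 5/2*0*1) = ((1*0)*(-5))*(3 + 1 + 0) = (0*(-5))*4 = 0*4 = 0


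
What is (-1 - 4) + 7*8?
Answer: 51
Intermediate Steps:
(-1 - 4) + 7*8 = -5 + 56 = 51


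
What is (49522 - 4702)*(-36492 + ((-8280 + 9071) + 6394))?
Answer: -1313539740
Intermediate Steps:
(49522 - 4702)*(-36492 + ((-8280 + 9071) + 6394)) = 44820*(-36492 + (791 + 6394)) = 44820*(-36492 + 7185) = 44820*(-29307) = -1313539740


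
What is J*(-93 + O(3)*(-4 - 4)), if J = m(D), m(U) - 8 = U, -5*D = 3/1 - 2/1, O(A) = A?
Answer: -4563/5 ≈ -912.60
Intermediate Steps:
D = -1/5 (D = -(3/1 - 2/1)/5 = -(3*1 - 2*1)/5 = -(3 - 2)/5 = -1/5*1 = -1/5 ≈ -0.20000)
m(U) = 8 + U
J = 39/5 (J = 8 - 1/5 = 39/5 ≈ 7.8000)
J*(-93 + O(3)*(-4 - 4)) = 39*(-93 + 3*(-4 - 4))/5 = 39*(-93 + 3*(-8))/5 = 39*(-93 - 24)/5 = (39/5)*(-117) = -4563/5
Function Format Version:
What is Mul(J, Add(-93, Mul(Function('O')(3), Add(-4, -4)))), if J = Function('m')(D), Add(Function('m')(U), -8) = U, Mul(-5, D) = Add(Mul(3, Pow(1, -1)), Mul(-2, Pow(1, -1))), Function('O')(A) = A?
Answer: Rational(-4563, 5) ≈ -912.60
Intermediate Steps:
D = Rational(-1, 5) (D = Mul(Rational(-1, 5), Add(Mul(3, Pow(1, -1)), Mul(-2, Pow(1, -1)))) = Mul(Rational(-1, 5), Add(Mul(3, 1), Mul(-2, 1))) = Mul(Rational(-1, 5), Add(3, -2)) = Mul(Rational(-1, 5), 1) = Rational(-1, 5) ≈ -0.20000)
Function('m')(U) = Add(8, U)
J = Rational(39, 5) (J = Add(8, Rational(-1, 5)) = Rational(39, 5) ≈ 7.8000)
Mul(J, Add(-93, Mul(Function('O')(3), Add(-4, -4)))) = Mul(Rational(39, 5), Add(-93, Mul(3, Add(-4, -4)))) = Mul(Rational(39, 5), Add(-93, Mul(3, -8))) = Mul(Rational(39, 5), Add(-93, -24)) = Mul(Rational(39, 5), -117) = Rational(-4563, 5)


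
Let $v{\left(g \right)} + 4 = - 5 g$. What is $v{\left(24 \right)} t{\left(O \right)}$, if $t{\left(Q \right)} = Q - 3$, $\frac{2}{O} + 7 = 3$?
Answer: $434$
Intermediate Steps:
$O = - \frac{1}{2}$ ($O = \frac{2}{-7 + 3} = \frac{2}{-4} = 2 \left(- \frac{1}{4}\right) = - \frac{1}{2} \approx -0.5$)
$v{\left(g \right)} = -4 - 5 g$
$t{\left(Q \right)} = -3 + Q$
$v{\left(24 \right)} t{\left(O \right)} = \left(-4 - 120\right) \left(-3 - \frac{1}{2}\right) = \left(-4 - 120\right) \left(- \frac{7}{2}\right) = \left(-124\right) \left(- \frac{7}{2}\right) = 434$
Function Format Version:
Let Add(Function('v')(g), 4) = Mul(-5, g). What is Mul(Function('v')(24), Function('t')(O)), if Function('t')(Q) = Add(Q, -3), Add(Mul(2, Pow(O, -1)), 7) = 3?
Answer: 434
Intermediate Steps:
O = Rational(-1, 2) (O = Mul(2, Pow(Add(-7, 3), -1)) = Mul(2, Pow(-4, -1)) = Mul(2, Rational(-1, 4)) = Rational(-1, 2) ≈ -0.50000)
Function('v')(g) = Add(-4, Mul(-5, g))
Function('t')(Q) = Add(-3, Q)
Mul(Function('v')(24), Function('t')(O)) = Mul(Add(-4, Mul(-5, 24)), Add(-3, Rational(-1, 2))) = Mul(Add(-4, -120), Rational(-7, 2)) = Mul(-124, Rational(-7, 2)) = 434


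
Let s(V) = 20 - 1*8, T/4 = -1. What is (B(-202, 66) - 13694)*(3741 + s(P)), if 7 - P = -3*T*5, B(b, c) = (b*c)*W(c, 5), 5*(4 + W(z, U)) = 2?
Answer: 643662018/5 ≈ 1.2873e+8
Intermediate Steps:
T = -4 (T = 4*(-1) = -4)
W(z, U) = -18/5 (W(z, U) = -4 + (⅕)*2 = -4 + ⅖ = -18/5)
B(b, c) = -18*b*c/5 (B(b, c) = (b*c)*(-18/5) = -18*b*c/5)
P = -53 (P = 7 - (-3*(-4))*5 = 7 - 12*5 = 7 - 1*60 = 7 - 60 = -53)
s(V) = 12 (s(V) = 20 - 8 = 12)
(B(-202, 66) - 13694)*(3741 + s(P)) = (-18/5*(-202)*66 - 13694)*(3741 + 12) = (239976/5 - 13694)*3753 = (171506/5)*3753 = 643662018/5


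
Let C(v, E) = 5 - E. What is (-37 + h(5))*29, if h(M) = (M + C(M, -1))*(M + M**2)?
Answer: 8497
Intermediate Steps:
h(M) = (6 + M)*(M + M**2) (h(M) = (M + (5 - 1*(-1)))*(M + M**2) = (M + (5 + 1))*(M + M**2) = (M + 6)*(M + M**2) = (6 + M)*(M + M**2))
(-37 + h(5))*29 = (-37 + 5*(6 + 5**2 + 7*5))*29 = (-37 + 5*(6 + 25 + 35))*29 = (-37 + 5*66)*29 = (-37 + 330)*29 = 293*29 = 8497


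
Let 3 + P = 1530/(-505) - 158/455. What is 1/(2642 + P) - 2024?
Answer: -245146949413/121120057 ≈ -2024.0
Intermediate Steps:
P = -293053/45955 (P = -3 + (1530/(-505) - 158/455) = -3 + (1530*(-1/505) - 158*1/455) = -3 + (-306/101 - 158/455) = -3 - 155188/45955 = -293053/45955 ≈ -6.3770)
1/(2642 + P) - 2024 = 1/(2642 - 293053/45955) - 2024 = 1/(121120057/45955) - 2024 = 45955/121120057 - 2024 = -245146949413/121120057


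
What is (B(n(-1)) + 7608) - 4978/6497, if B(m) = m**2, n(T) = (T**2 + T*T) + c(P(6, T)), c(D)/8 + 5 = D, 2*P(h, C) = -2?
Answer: 63171850/6497 ≈ 9723.2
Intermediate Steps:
P(h, C) = -1 (P(h, C) = (1/2)*(-2) = -1)
c(D) = -40 + 8*D
n(T) = -48 + 2*T**2 (n(T) = (T**2 + T*T) + (-40 + 8*(-1)) = (T**2 + T**2) + (-40 - 8) = 2*T**2 - 48 = -48 + 2*T**2)
(B(n(-1)) + 7608) - 4978/6497 = ((-48 + 2*(-1)**2)**2 + 7608) - 4978/6497 = ((-48 + 2*1)**2 + 7608) - 4978*1/6497 = ((-48 + 2)**2 + 7608) - 4978/6497 = ((-46)**2 + 7608) - 4978/6497 = (2116 + 7608) - 4978/6497 = 9724 - 4978/6497 = 63171850/6497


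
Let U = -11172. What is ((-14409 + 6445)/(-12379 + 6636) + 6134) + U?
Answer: -28925270/5743 ≈ -5036.6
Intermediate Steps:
((-14409 + 6445)/(-12379 + 6636) + 6134) + U = ((-14409 + 6445)/(-12379 + 6636) + 6134) - 11172 = (-7964/(-5743) + 6134) - 11172 = (-7964*(-1/5743) + 6134) - 11172 = (7964/5743 + 6134) - 11172 = 35235526/5743 - 11172 = -28925270/5743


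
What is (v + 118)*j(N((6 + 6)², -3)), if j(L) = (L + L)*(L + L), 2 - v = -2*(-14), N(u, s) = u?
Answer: 7630848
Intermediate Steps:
v = -26 (v = 2 - (-2)*(-14) = 2 - 1*28 = 2 - 28 = -26)
j(L) = 4*L² (j(L) = (2*L)*(2*L) = 4*L²)
(v + 118)*j(N((6 + 6)², -3)) = (-26 + 118)*(4*((6 + 6)²)²) = 92*(4*(12²)²) = 92*(4*144²) = 92*(4*20736) = 92*82944 = 7630848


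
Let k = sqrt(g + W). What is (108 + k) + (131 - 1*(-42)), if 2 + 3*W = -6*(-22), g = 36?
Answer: 281 + sqrt(714)/3 ≈ 289.91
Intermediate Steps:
W = 130/3 (W = -2/3 + (-6*(-22))/3 = -2/3 + (1/3)*132 = -2/3 + 44 = 130/3 ≈ 43.333)
k = sqrt(714)/3 (k = sqrt(36 + 130/3) = sqrt(238/3) = sqrt(714)/3 ≈ 8.9069)
(108 + k) + (131 - 1*(-42)) = (108 + sqrt(714)/3) + (131 - 1*(-42)) = (108 + sqrt(714)/3) + (131 + 42) = (108 + sqrt(714)/3) + 173 = 281 + sqrt(714)/3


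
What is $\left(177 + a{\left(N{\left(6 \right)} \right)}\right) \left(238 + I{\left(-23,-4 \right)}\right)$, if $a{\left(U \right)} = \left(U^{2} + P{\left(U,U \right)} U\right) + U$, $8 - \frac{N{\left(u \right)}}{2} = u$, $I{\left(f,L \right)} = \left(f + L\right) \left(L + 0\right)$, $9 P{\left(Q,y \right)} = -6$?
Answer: $\frac{201718}{3} \approx 67239.0$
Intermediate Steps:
$P{\left(Q,y \right)} = - \frac{2}{3}$ ($P{\left(Q,y \right)} = \frac{1}{9} \left(-6\right) = - \frac{2}{3}$)
$I{\left(f,L \right)} = L \left(L + f\right)$ ($I{\left(f,L \right)} = \left(L + f\right) L = L \left(L + f\right)$)
$N{\left(u \right)} = 16 - 2 u$
$a{\left(U \right)} = U^{2} + \frac{U}{3}$ ($a{\left(U \right)} = \left(U^{2} - \frac{2 U}{3}\right) + U = U^{2} + \frac{U}{3}$)
$\left(177 + a{\left(N{\left(6 \right)} \right)}\right) \left(238 + I{\left(-23,-4 \right)}\right) = \left(177 + \left(16 - 12\right) \left(\frac{1}{3} + \left(16 - 12\right)\right)\right) \left(238 - 4 \left(-4 - 23\right)\right) = \left(177 + \left(16 - 12\right) \left(\frac{1}{3} + \left(16 - 12\right)\right)\right) \left(238 - -108\right) = \left(177 + 4 \left(\frac{1}{3} + 4\right)\right) \left(238 + 108\right) = \left(177 + 4 \cdot \frac{13}{3}\right) 346 = \left(177 + \frac{52}{3}\right) 346 = \frac{583}{3} \cdot 346 = \frac{201718}{3}$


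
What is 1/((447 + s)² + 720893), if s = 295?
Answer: 1/1271457 ≈ 7.8650e-7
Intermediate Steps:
1/((447 + s)² + 720893) = 1/((447 + 295)² + 720893) = 1/(742² + 720893) = 1/(550564 + 720893) = 1/1271457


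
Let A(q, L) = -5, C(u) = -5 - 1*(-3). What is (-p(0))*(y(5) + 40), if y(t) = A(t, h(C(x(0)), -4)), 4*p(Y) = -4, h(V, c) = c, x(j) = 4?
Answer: 35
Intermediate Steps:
C(u) = -2 (C(u) = -5 + 3 = -2)
p(Y) = -1 (p(Y) = (1/4)*(-4) = -1)
y(t) = -5
(-p(0))*(y(5) + 40) = (-1*(-1))*(-5 + 40) = 1*35 = 35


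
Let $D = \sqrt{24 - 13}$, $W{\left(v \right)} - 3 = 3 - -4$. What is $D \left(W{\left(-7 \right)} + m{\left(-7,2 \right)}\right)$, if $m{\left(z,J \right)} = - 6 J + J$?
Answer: $0$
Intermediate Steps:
$m{\left(z,J \right)} = - 5 J$
$W{\left(v \right)} = 10$ ($W{\left(v \right)} = 3 + \left(3 - -4\right) = 3 + \left(3 + 4\right) = 3 + 7 = 10$)
$D = \sqrt{11} \approx 3.3166$
$D \left(W{\left(-7 \right)} + m{\left(-7,2 \right)}\right) = \sqrt{11} \left(10 - 10\right) = \sqrt{11} \cdot 0 = 0$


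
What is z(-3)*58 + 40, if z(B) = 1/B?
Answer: 62/3 ≈ 20.667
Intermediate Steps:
z(-3)*58 + 40 = 58/(-3) + 40 = -⅓*58 + 40 = -58/3 + 40 = 62/3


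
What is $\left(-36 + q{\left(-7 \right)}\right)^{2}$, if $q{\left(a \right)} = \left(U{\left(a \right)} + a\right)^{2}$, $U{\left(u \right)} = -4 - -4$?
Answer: $169$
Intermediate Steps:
$U{\left(u \right)} = 0$ ($U{\left(u \right)} = -4 + 4 = 0$)
$q{\left(a \right)} = a^{2}$ ($q{\left(a \right)} = \left(0 + a\right)^{2} = a^{2}$)
$\left(-36 + q{\left(-7 \right)}\right)^{2} = \left(-36 + \left(-7\right)^{2}\right)^{2} = \left(-36 + 49\right)^{2} = 13^{2} = 169$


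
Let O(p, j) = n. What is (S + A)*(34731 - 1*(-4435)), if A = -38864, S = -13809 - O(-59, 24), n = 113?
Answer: -2067416476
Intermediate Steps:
O(p, j) = 113
S = -13922 (S = -13809 - 1*113 = -13809 - 113 = -13922)
(S + A)*(34731 - 1*(-4435)) = (-13922 - 38864)*(34731 - 1*(-4435)) = -52786*(34731 + 4435) = -52786*39166 = -2067416476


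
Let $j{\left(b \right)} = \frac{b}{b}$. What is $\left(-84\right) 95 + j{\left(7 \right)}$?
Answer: $-7979$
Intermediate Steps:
$j{\left(b \right)} = 1$
$\left(-84\right) 95 + j{\left(7 \right)} = \left(-84\right) 95 + 1 = -7980 + 1 = -7979$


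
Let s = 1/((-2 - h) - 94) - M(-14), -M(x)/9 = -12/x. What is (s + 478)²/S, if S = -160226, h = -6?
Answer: -93631716049/63593699400 ≈ -1.4723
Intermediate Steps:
M(x) = 108/x (M(x) = -(-108)/x = 108/x)
s = 4853/630 (s = 1/((-2 - 1*(-6)) - 94) - 108/(-14) = 1/((-2 + 6) - 94) - 108*(-1)/14 = 1/(4 - 94) - 1*(-54/7) = 1/(-90) + 54/7 = -1/90 + 54/7 = 4853/630 ≈ 7.7032)
(s + 478)²/S = (4853/630 + 478)²/(-160226) = (305993/630)²*(-1/160226) = (93631716049/396900)*(-1/160226) = -93631716049/63593699400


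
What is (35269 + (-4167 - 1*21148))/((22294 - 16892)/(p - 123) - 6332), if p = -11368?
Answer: -8170101/5197601 ≈ -1.5719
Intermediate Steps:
(35269 + (-4167 - 1*21148))/((22294 - 16892)/(p - 123) - 6332) = (35269 + (-4167 - 1*21148))/((22294 - 16892)/(-11368 - 123) - 6332) = (35269 + (-4167 - 21148))/(5402/(-11491) - 6332) = (35269 - 25315)/(5402*(-1/11491) - 6332) = 9954/(-5402/11491 - 6332) = 9954/(-72766414/11491) = 9954*(-11491/72766414) = -8170101/5197601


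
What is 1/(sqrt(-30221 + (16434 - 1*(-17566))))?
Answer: sqrt(3779)/3779 ≈ 0.016267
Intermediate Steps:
1/(sqrt(-30221 + (16434 - 1*(-17566)))) = 1/(sqrt(-30221 + (16434 + 17566))) = 1/(sqrt(-30221 + 34000)) = 1/(sqrt(3779)) = sqrt(3779)/3779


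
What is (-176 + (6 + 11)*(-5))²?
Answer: 68121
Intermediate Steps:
(-176 + (6 + 11)*(-5))² = (-176 + 17*(-5))² = (-176 - 85)² = (-261)² = 68121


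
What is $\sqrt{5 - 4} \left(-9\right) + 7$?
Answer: $-2$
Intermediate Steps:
$\sqrt{5 - 4} \left(-9\right) + 7 = \sqrt{1} \left(-9\right) + 7 = 1 \left(-9\right) + 7 = -9 + 7 = -2$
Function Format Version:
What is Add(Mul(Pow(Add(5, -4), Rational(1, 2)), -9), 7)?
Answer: -2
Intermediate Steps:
Add(Mul(Pow(Add(5, -4), Rational(1, 2)), -9), 7) = Add(Mul(Pow(1, Rational(1, 2)), -9), 7) = Add(Mul(1, -9), 7) = Add(-9, 7) = -2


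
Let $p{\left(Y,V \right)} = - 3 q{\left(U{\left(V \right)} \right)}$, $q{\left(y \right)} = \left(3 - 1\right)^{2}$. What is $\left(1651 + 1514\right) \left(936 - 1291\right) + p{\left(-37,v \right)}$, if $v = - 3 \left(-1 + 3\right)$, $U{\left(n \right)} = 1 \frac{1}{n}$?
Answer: $-1123587$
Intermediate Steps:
$U{\left(n \right)} = \frac{1}{n}$
$q{\left(y \right)} = 4$ ($q{\left(y \right)} = 2^{2} = 4$)
$v = -6$ ($v = \left(-3\right) 2 = -6$)
$p{\left(Y,V \right)} = -12$ ($p{\left(Y,V \right)} = \left(-3\right) 4 = -12$)
$\left(1651 + 1514\right) \left(936 - 1291\right) + p{\left(-37,v \right)} = \left(1651 + 1514\right) \left(936 - 1291\right) - 12 = 3165 \left(-355\right) - 12 = -1123575 - 12 = -1123587$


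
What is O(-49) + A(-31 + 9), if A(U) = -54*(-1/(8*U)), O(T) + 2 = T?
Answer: -4515/88 ≈ -51.307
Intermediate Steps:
O(T) = -2 + T
A(U) = 27/(4*U) (A(U) = -(-27)/(4*U) = 27/(4*U))
O(-49) + A(-31 + 9) = (-2 - 49) + 27/(4*(-31 + 9)) = -51 + (27/4)/(-22) = -51 + (27/4)*(-1/22) = -51 - 27/88 = -4515/88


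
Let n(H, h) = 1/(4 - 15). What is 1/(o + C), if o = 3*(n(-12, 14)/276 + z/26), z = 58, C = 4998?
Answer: 13156/65841719 ≈ 0.00019981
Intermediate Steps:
n(H, h) = -1/11 (n(H, h) = 1/(-11) = -1/11)
o = 88031/13156 (o = 3*(-1/11/276 + 58/26) = 3*(-1/11*1/276 + 58*(1/26)) = 3*(-1/3036 + 29/13) = 3*(88031/39468) = 88031/13156 ≈ 6.6913)
1/(o + C) = 1/(88031/13156 + 4998) = 1/(65841719/13156) = 13156/65841719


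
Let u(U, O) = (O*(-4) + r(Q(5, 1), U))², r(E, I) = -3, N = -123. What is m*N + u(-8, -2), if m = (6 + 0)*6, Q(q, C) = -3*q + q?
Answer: -4403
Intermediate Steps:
Q(q, C) = -2*q
m = 36 (m = 6*6 = 36)
u(U, O) = (-3 - 4*O)² (u(U, O) = (O*(-4) - 3)² = (-4*O - 3)² = (-3 - 4*O)²)
m*N + u(-8, -2) = 36*(-123) + (3 + 4*(-2))² = -4428 + (3 - 8)² = -4428 + (-5)² = -4428 + 25 = -4403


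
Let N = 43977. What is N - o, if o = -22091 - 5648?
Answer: 71716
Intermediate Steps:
o = -27739
N - o = 43977 - 1*(-27739) = 43977 + 27739 = 71716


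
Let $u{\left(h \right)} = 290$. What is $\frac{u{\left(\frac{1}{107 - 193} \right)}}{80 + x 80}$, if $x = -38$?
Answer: $- \frac{29}{296} \approx -0.097973$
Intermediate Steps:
$\frac{u{\left(\frac{1}{107 - 193} \right)}}{80 + x 80} = \frac{290}{80 - 3040} = \frac{290}{-2960} = 290 \left(- \frac{1}{2960}\right) = - \frac{29}{296}$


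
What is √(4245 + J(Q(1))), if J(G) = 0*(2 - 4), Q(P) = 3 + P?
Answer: √4245 ≈ 65.154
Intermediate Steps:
J(G) = 0 (J(G) = 0*(-2) = 0)
√(4245 + J(Q(1))) = √(4245 + 0) = √4245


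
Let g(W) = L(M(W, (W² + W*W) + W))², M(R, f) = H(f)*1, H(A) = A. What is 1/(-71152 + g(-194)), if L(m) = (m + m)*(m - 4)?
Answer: 1/127076280106539592784 ≈ 7.8693e-21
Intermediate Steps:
M(R, f) = f (M(R, f) = f*1 = f)
L(m) = 2*m*(-4 + m) (L(m) = (2*m)*(-4 + m) = 2*m*(-4 + m))
g(W) = 4*(W + 2*W²)²*(-4 + W + 2*W²)² (g(W) = (2*((W² + W*W) + W)*(-4 + ((W² + W*W) + W)))² = (2*((W² + W²) + W)*(-4 + ((W² + W²) + W)))² = (2*(2*W² + W)*(-4 + (2*W² + W)))² = (2*(W + 2*W²)*(-4 + (W + 2*W²)))² = (2*(W + 2*W²)*(-4 + W + 2*W²))² = 4*(W + 2*W²)²*(-4 + W + 2*W²)²)
1/(-71152 + g(-194)) = 1/(-71152 + 4*(-194)²*(1 + 2*(-194))²*(-4 - 194*(1 + 2*(-194)))²) = 1/(-71152 + 4*37636*(1 - 388)²*(-4 - 194*(1 - 388))²) = 1/(-71152 + 4*37636*(-387)²*(-4 - 194*(-387))²) = 1/(-71152 + 4*37636*149769*(-4 + 75078)²) = 1/(-71152 + 4*37636*149769*75074²) = 1/(-71152 + 4*37636*149769*5636105476) = 1/(-71152 + 127076280106539663936) = 1/127076280106539592784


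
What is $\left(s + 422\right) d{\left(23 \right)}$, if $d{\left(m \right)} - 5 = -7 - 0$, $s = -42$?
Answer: $-760$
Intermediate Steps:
$d{\left(m \right)} = -2$ ($d{\left(m \right)} = 5 - 7 = -2$)
$\left(s + 422\right) d{\left(23 \right)} = \left(-42 + 422\right) \left(-2\right) = 380 \left(-2\right) = -760$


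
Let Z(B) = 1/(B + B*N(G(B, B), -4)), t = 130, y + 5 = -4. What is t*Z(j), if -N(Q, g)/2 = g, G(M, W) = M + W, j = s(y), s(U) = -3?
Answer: -130/27 ≈ -4.8148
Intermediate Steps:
y = -9 (y = -5 - 4 = -9)
j = -3
N(Q, g) = -2*g
Z(B) = 1/(9*B) (Z(B) = 1/(B + B*(-2*(-4))) = 1/(B + B*8) = 1/(B + 8*B) = 1/(9*B))
t*Z(j) = 130*((⅑)/(-3)) = 130*((⅑)*(-⅓)) = 130*(-1/27) = -130/27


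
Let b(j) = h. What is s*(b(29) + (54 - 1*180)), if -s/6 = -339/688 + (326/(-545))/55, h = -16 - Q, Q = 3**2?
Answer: -4704773289/10311400 ≈ -456.27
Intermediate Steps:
Q = 9
h = -25 (h = -16 - 1*9 = -16 - 9 = -25)
b(j) = -25
s = 31157439/10311400 (s = -6*(-339/688 + (326/(-545))/55) = -6*(-339*1/688 + (326*(-1/545))*(1/55)) = -6*(-339/688 - 326/545*1/55) = -6*(-339/688 - 326/29975) = -6*(-10385813/20622800) = 31157439/10311400 ≈ 3.0216)
s*(b(29) + (54 - 1*180)) = 31157439*(-25 + (54 - 1*180))/10311400 = 31157439*(-25 + (54 - 180))/10311400 = 31157439*(-25 - 126)/10311400 = (31157439/10311400)*(-151) = -4704773289/10311400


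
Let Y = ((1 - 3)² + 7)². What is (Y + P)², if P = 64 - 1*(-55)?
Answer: 57600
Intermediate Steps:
P = 119 (P = 64 + 55 = 119)
Y = 121 (Y = ((-2)² + 7)² = (4 + 7)² = 11² = 121)
(Y + P)² = (121 + 119)² = 240² = 57600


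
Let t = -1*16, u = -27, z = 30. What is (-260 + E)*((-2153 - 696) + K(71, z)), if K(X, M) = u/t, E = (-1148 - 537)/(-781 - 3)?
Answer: 9209575335/12544 ≈ 7.3418e+5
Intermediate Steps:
E = 1685/784 (E = -1685/(-784) = -1685*(-1/784) = 1685/784 ≈ 2.1492)
t = -16
K(X, M) = 27/16 (K(X, M) = -27/(-16) = -27*(-1/16) = 27/16)
(-260 + E)*((-2153 - 696) + K(71, z)) = (-260 + 1685/784)*((-2153 - 696) + 27/16) = -202155*(-2849 + 27/16)/784 = -202155/784*(-45557/16) = 9209575335/12544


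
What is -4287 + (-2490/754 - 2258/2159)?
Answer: -3492912862/813943 ≈ -4291.4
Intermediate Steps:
-4287 + (-2490/754 - 2258/2159) = -4287 + (-2490*1/754 - 2258*1/2159) = -4287 + (-1245/377 - 2258/2159) = -4287 - 3539221/813943 = -3492912862/813943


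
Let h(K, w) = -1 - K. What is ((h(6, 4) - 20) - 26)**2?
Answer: 2809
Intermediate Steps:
((h(6, 4) - 20) - 26)**2 = (((-1 - 1*6) - 20) - 26)**2 = (((-1 - 6) - 20) - 26)**2 = ((-7 - 20) - 26)**2 = (-27 - 26)**2 = (-53)**2 = 2809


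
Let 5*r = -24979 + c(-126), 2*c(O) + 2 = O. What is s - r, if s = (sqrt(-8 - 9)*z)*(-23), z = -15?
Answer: 25043/5 + 345*I*sqrt(17) ≈ 5008.6 + 1422.5*I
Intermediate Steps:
c(O) = -1 + O/2
s = 345*I*sqrt(17) (s = (sqrt(-8 - 9)*(-15))*(-23) = (sqrt(-17)*(-15))*(-23) = ((I*sqrt(17))*(-15))*(-23) = -15*I*sqrt(17)*(-23) = 345*I*sqrt(17) ≈ 1422.5*I)
r = -25043/5 (r = (-24979 + (-1 + (1/2)*(-126)))/5 = (-24979 + (-1 - 63))/5 = (-24979 - 64)/5 = (1/5)*(-25043) = -25043/5 ≈ -5008.6)
s - r = 345*I*sqrt(17) - 1*(-25043/5) = 345*I*sqrt(17) + 25043/5 = 25043/5 + 345*I*sqrt(17)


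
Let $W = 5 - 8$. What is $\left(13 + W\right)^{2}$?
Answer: $100$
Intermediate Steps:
$W = -3$ ($W = 5 - 8 = -3$)
$\left(13 + W\right)^{2} = \left(13 - 3\right)^{2} = 10^{2} = 100$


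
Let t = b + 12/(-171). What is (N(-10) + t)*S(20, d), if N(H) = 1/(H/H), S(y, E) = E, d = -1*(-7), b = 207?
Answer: 82964/57 ≈ 1455.5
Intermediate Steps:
d = 7
t = 11795/57 (t = 207 + 12/(-171) = 207 + 12*(-1/171) = 207 - 4/57 = 11795/57 ≈ 206.93)
N(H) = 1 (N(H) = 1/1 = 1)
(N(-10) + t)*S(20, d) = (1 + 11795/57)*7 = (11852/57)*7 = 82964/57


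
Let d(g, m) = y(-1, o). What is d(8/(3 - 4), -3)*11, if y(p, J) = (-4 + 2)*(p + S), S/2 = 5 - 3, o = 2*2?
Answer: -66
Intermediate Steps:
o = 4
S = 4 (S = 2*(5 - 3) = 2*2 = 4)
y(p, J) = -8 - 2*p (y(p, J) = (-4 + 2)*(p + 4) = -2*(4 + p) = -8 - 2*p)
d(g, m) = -6 (d(g, m) = -8 - 2*(-1) = -8 + 2 = -6)
d(8/(3 - 4), -3)*11 = -6*11 = -66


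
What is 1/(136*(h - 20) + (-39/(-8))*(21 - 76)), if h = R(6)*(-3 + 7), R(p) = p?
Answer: 8/2207 ≈ 0.0036248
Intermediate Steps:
h = 24 (h = 6*(-3 + 7) = 6*4 = 24)
1/(136*(h - 20) + (-39/(-8))*(21 - 76)) = 1/(136*(24 - 20) + (-39/(-8))*(21 - 76)) = 1/(136*4 - 39*(-⅛)*(-55)) = 1/(544 + (39/8)*(-55)) = 1/(544 - 2145/8) = 1/(2207/8) = 8/2207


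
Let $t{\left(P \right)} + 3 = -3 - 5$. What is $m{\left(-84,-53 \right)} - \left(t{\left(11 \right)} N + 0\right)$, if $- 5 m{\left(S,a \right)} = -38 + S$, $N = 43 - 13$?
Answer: $\frac{1772}{5} \approx 354.4$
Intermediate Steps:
$t{\left(P \right)} = -11$ ($t{\left(P \right)} = -3 - 8 = -11$)
$N = 30$
$m{\left(S,a \right)} = \frac{38}{5} - \frac{S}{5}$ ($m{\left(S,a \right)} = - \frac{-38 + S}{5} = \frac{38}{5} - \frac{S}{5}$)
$m{\left(-84,-53 \right)} - \left(t{\left(11 \right)} N + 0\right) = \left(\frac{38}{5} - - \frac{84}{5}\right) - \left(\left(-11\right) 30 + 0\right) = \left(\frac{38}{5} + \frac{84}{5}\right) - \left(-330 + 0\right) = \frac{122}{5} - -330 = \frac{122}{5} + 330 = \frac{1772}{5}$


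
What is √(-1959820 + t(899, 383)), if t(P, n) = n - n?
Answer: 2*I*√489955 ≈ 1399.9*I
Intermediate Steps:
t(P, n) = 0
√(-1959820 + t(899, 383)) = √(-1959820 + 0) = √(-1959820) = 2*I*√489955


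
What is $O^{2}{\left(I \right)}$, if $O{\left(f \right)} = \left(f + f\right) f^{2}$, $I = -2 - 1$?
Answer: $2916$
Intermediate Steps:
$I = -3$
$O{\left(f \right)} = 2 f^{3}$ ($O{\left(f \right)} = 2 f f^{2} = 2 f^{3}$)
$O^{2}{\left(I \right)} = \left(2 \left(-3\right)^{3}\right)^{2} = \left(2 \left(-27\right)\right)^{2} = \left(-54\right)^{2} = 2916$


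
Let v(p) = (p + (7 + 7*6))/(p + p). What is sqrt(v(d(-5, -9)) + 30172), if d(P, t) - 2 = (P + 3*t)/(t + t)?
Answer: 3*sqrt(3876323)/34 ≈ 173.72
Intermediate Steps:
d(P, t) = 2 + (P + 3*t)/(2*t) (d(P, t) = 2 + (P + 3*t)/(t + t) = 2 + (P + 3*t)/((2*t)) = 2 + (P + 3*t)*(1/(2*t)) = 2 + (P + 3*t)/(2*t))
v(p) = (49 + p)/(2*p) (v(p) = (p + (7 + 42))/((2*p)) = (p + 49)*(1/(2*p)) = (49 + p)*(1/(2*p)) = (49 + p)/(2*p))
sqrt(v(d(-5, -9)) + 30172) = sqrt((49 + (1/2)*(-5 + 7*(-9))/(-9))/(2*(((1/2)*(-5 + 7*(-9))/(-9)))) + 30172) = sqrt((49 + (1/2)*(-1/9)*(-5 - 63))/(2*(((1/2)*(-1/9)*(-5 - 63)))) + 30172) = sqrt((49 + (1/2)*(-1/9)*(-68))/(2*(((1/2)*(-1/9)*(-68)))) + 30172) = sqrt((49 + 34/9)/(2*(34/9)) + 30172) = sqrt((1/2)*(9/34)*(475/9) + 30172) = sqrt(475/68 + 30172) = sqrt(2052171/68) = 3*sqrt(3876323)/34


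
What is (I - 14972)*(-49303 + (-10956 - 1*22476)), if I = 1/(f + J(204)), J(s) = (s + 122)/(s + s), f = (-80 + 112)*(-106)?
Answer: 171388939075208/138361 ≈ 1.2387e+9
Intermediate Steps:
f = -3392 (f = 32*(-106) = -3392)
J(s) = (122 + s)/(2*s) (J(s) = (122 + s)/((2*s)) = (122 + s)*(1/(2*s)) = (122 + s)/(2*s))
I = -204/691805 (I = 1/(-3392 + (1/2)*(122 + 204)/204) = 1/(-3392 + (1/2)*(1/204)*326) = 1/(-3392 + 163/204) = 1/(-691805/204) = -204/691805 ≈ -0.00029488)
(I - 14972)*(-49303 + (-10956 - 1*22476)) = (-204/691805 - 14972)*(-49303 + (-10956 - 1*22476)) = -10357704664*(-49303 + (-10956 - 22476))/691805 = -10357704664*(-49303 - 33432)/691805 = -10357704664/691805*(-82735) = 171388939075208/138361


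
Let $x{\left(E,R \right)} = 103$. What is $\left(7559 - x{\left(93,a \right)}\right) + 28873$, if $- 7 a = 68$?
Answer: $36329$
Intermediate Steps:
$a = - \frac{68}{7}$ ($a = \left(- \frac{1}{7}\right) 68 = - \frac{68}{7} \approx -9.7143$)
$\left(7559 - x{\left(93,a \right)}\right) + 28873 = \left(7559 - 103\right) + 28873 = 7456 + 28873 = 36329$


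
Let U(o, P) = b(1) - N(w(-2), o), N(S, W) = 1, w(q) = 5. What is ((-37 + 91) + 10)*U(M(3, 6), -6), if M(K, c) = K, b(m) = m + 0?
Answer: 0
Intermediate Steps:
b(m) = m
U(o, P) = 0 (U(o, P) = 1 - 1*1 = 1 - 1 = 0)
((-37 + 91) + 10)*U(M(3, 6), -6) = ((-37 + 91) + 10)*0 = (54 + 10)*0 = 64*0 = 0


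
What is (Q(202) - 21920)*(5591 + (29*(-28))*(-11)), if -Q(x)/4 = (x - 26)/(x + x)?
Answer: -32155316208/101 ≈ -3.1837e+8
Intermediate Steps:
Q(x) = -2*(-26 + x)/x (Q(x) = -4*(x - 26)/(x + x) = -4*(-26 + x)/(2*x) = -4*(-26 + x)*1/(2*x) = -2*(-26 + x)/x)
(Q(202) - 21920)*(5591 + (29*(-28))*(-11)) = ((-2 + 52/202) - 21920)*(5591 + (29*(-28))*(-11)) = ((-2 + 52*(1/202)) - 21920)*(5591 - 812*(-11)) = ((-2 + 26/101) - 21920)*(5591 + 8932) = (-176/101 - 21920)*14523 = -2214096/101*14523 = -32155316208/101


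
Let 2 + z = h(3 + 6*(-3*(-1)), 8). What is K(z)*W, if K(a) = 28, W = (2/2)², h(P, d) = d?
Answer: 28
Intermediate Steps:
z = 6 (z = -2 + 8 = 6)
W = 1 (W = (2*(½))² = 1² = 1)
K(z)*W = 28*1 = 28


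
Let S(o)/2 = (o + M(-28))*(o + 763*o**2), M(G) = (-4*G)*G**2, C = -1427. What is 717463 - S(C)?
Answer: -268423359293737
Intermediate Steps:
M(G) = -4*G**3
S(o) = 2*(87808 + o)*(o + 763*o**2) (S(o) = 2*((o - 4*(-28)**3)*(o + 763*o**2)) = 2*((o - 4*(-21952))*(o + 763*o**2)) = 2*((o + 87808)*(o + 763*o**2)) = 2*((87808 + o)*(o + 763*o**2)) = 2*(87808 + o)*(o + 763*o**2))
717463 - S(C) = 717463 - 2*(-1427)*(87808 + 763*(-1427)**2 + 66997505*(-1427)) = 717463 - 2*(-1427)*(87808 + 763*2036329 - 95605439635) = 717463 - 2*(-1427)*(87808 + 1553719027 - 95605439635) = 717463 - 2*(-1427)*(-94051632800) = 717463 - 1*268423360011200 = 717463 - 268423360011200 = -268423359293737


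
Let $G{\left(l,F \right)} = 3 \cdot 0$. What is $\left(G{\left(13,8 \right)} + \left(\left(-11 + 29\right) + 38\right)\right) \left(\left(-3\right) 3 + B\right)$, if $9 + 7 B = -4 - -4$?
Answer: $-576$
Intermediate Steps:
$B = - \frac{9}{7}$ ($B = - \frac{9}{7} + \frac{-4 - -4}{7} = - \frac{9}{7} + \frac{-4 + 4}{7} = - \frac{9}{7} + \frac{1}{7} \cdot 0 = - \frac{9}{7} + 0 = - \frac{9}{7} \approx -1.2857$)
$G{\left(l,F \right)} = 0$
$\left(G{\left(13,8 \right)} + \left(\left(-11 + 29\right) + 38\right)\right) \left(\left(-3\right) 3 + B\right) = \left(0 + \left(\left(-11 + 29\right) + 38\right)\right) \left(\left(-3\right) 3 - \frac{9}{7}\right) = \left(0 + \left(18 + 38\right)\right) \left(-9 - \frac{9}{7}\right) = \left(0 + 56\right) \left(- \frac{72}{7}\right) = 56 \left(- \frac{72}{7}\right) = -576$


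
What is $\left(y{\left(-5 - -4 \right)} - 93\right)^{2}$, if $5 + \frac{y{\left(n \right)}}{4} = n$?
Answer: $13689$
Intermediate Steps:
$y{\left(n \right)} = -20 + 4 n$
$\left(y{\left(-5 - -4 \right)} - 93\right)^{2} = \left(\left(-20 + 4 \left(-5 - -4\right)\right) - 93\right)^{2} = \left(\left(-20 + 4 \left(-5 + 4\right)\right) - 93\right)^{2} = \left(\left(-20 + 4 \left(-1\right)\right) - 93\right)^{2} = \left(\left(-20 - 4\right) - 93\right)^{2} = \left(-24 - 93\right)^{2} = \left(-117\right)^{2} = 13689$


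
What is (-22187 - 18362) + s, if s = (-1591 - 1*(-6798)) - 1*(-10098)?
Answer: -25244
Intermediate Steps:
s = 15305 (s = (-1591 + 6798) + 10098 = 5207 + 10098 = 15305)
(-22187 - 18362) + s = (-22187 - 18362) + 15305 = -40549 + 15305 = -25244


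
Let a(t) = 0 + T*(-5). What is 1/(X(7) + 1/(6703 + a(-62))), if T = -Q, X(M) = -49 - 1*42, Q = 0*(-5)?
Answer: -6703/609972 ≈ -0.010989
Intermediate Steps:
Q = 0
X(M) = -91 (X(M) = -49 - 42 = -91)
T = 0 (T = -1*0 = 0)
a(t) = 0 (a(t) = 0 + 0*(-5) = 0 + 0 = 0)
1/(X(7) + 1/(6703 + a(-62))) = 1/(-91 + 1/(6703 + 0)) = 1/(-91 + 1/6703) = 1/(-609972/6703) = -6703/609972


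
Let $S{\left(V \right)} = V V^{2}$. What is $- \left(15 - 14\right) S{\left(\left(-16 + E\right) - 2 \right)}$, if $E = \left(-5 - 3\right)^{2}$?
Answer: $-97336$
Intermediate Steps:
$E = 64$ ($E = \left(-8\right)^{2} = 64$)
$S{\left(V \right)} = V^{3}$
$- \left(15 - 14\right) S{\left(\left(-16 + E\right) - 2 \right)} = - \left(15 - 14\right) \left(\left(-16 + 64\right) - 2\right)^{3} = - \left(15 - 14\right) \left(48 - 2\right)^{3} = - 1 \cdot 46^{3} = - 1 \cdot 97336 = \left(-1\right) 97336 = -97336$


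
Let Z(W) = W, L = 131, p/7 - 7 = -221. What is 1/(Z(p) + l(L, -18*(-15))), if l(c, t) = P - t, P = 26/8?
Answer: -4/7059 ≈ -0.00056665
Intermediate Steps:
p = -1498 (p = 49 + 7*(-221) = 49 - 1547 = -1498)
P = 13/4 (P = 26*(⅛) = 13/4 ≈ 3.2500)
l(c, t) = 13/4 - t
1/(Z(p) + l(L, -18*(-15))) = 1/(-1498 + (13/4 - (-18)*(-15))) = 1/(-1498 + (13/4 - 1*270)) = 1/(-1498 + (13/4 - 270)) = 1/(-1498 - 1067/4) = 1/(-7059/4) = -4/7059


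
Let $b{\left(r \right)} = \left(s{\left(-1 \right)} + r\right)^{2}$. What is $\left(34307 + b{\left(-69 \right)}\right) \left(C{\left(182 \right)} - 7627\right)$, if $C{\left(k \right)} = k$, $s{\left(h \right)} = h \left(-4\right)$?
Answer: $-286870740$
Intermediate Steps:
$s{\left(h \right)} = - 4 h$
$b{\left(r \right)} = \left(4 + r\right)^{2}$ ($b{\left(r \right)} = \left(\left(-4\right) \left(-1\right) + r\right)^{2} = \left(4 + r\right)^{2}$)
$\left(34307 + b{\left(-69 \right)}\right) \left(C{\left(182 \right)} - 7627\right) = \left(34307 + \left(4 - 69\right)^{2}\right) \left(182 - 7627\right) = \left(34307 + \left(-65\right)^{2}\right) \left(-7445\right) = \left(34307 + 4225\right) \left(-7445\right) = 38532 \left(-7445\right) = -286870740$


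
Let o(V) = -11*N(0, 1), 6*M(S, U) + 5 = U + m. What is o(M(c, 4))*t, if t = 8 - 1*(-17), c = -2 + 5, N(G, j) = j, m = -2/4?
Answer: -275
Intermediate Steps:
m = -1/2 (m = -2*1/4 = -1/2 ≈ -0.50000)
c = 3
M(S, U) = -11/12 + U/6 (M(S, U) = -5/6 + (U - 1/2)/6 = -5/6 + (-1/2 + U)/6 = -5/6 + (-1/12 + U/6) = -11/12 + U/6)
t = 25 (t = 8 + 17 = 25)
o(V) = -11 (o(V) = -11*1 = -11)
o(M(c, 4))*t = -11*25 = -275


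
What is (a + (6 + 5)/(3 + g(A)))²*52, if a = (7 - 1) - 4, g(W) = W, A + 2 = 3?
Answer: 4693/4 ≈ 1173.3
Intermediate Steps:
A = 1 (A = -2 + 3 = 1)
a = 2 (a = 6 - 4 = 2)
(a + (6 + 5)/(3 + g(A)))²*52 = (2 + (6 + 5)/(3 + 1))²*52 = (2 + 11/4)²*52 = (19/4)²*52 = (361/16)*52 = 4693/4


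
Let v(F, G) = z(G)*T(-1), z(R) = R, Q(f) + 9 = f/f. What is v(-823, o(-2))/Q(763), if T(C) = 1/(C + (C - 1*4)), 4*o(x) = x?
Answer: -1/96 ≈ -0.010417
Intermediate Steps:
Q(f) = -8 (Q(f) = -9 + f/f = -9 + 1 = -8)
o(x) = x/4
T(C) = 1/(-4 + 2*C) (T(C) = 1/(C + (C - 4)) = 1/(C + (-4 + C)) = 1/(-4 + 2*C))
v(F, G) = -G/6 (v(F, G) = G*(1/(2*(-2 - 1))) = G*((½)/(-3)) = G*((½)*(-⅓)) = G*(-⅙) = -G/6)
v(-823, o(-2))/Q(763) = -(-2)/24/(-8) = -⅙*(-½)*(-⅛) = (1/12)*(-⅛) = -1/96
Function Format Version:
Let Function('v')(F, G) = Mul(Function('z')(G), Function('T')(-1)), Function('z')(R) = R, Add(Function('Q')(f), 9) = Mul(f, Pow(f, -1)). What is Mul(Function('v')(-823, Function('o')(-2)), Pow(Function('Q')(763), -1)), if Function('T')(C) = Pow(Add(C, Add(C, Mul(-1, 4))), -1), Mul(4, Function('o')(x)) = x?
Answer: Rational(-1, 96) ≈ -0.010417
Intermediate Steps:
Function('Q')(f) = -8 (Function('Q')(f) = Add(-9, Mul(f, Pow(f, -1))) = Add(-9, 1) = -8)
Function('o')(x) = Mul(Rational(1, 4), x)
Function('T')(C) = Pow(Add(-4, Mul(2, C)), -1) (Function('T')(C) = Pow(Add(C, Add(C, -4)), -1) = Pow(Add(C, Add(-4, C)), -1) = Pow(Add(-4, Mul(2, C)), -1))
Function('v')(F, G) = Mul(Rational(-1, 6), G) (Function('v')(F, G) = Mul(G, Mul(Rational(1, 2), Pow(Add(-2, -1), -1))) = Mul(G, Mul(Rational(1, 2), Pow(-3, -1))) = Mul(G, Mul(Rational(1, 2), Rational(-1, 3))) = Mul(G, Rational(-1, 6)) = Mul(Rational(-1, 6), G))
Mul(Function('v')(-823, Function('o')(-2)), Pow(Function('Q')(763), -1)) = Mul(Mul(Rational(-1, 6), Mul(Rational(1, 4), -2)), Pow(-8, -1)) = Mul(Mul(Rational(-1, 6), Rational(-1, 2)), Rational(-1, 8)) = Mul(Rational(1, 12), Rational(-1, 8)) = Rational(-1, 96)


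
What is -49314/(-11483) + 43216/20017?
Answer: 40091018/6212303 ≈ 6.4535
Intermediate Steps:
-49314/(-11483) + 43216/20017 = -49314*(-1/11483) + 43216*(1/20017) = 49314/11483 + 1168/541 = 40091018/6212303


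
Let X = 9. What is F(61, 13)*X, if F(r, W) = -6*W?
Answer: -702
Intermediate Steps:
F(61, 13)*X = -6*13*9 = -78*9 = -702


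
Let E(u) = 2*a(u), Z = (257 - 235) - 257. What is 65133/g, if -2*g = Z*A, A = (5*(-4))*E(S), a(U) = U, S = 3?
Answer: -21711/4700 ≈ -4.6194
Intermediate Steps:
Z = -235 (Z = 22 - 257 = -235)
E(u) = 2*u
A = -120 (A = (5*(-4))*(2*3) = -20*6 = -120)
g = -14100 (g = -(-235)*(-120)/2 = -1/2*28200 = -14100)
65133/g = 65133/(-14100) = 65133*(-1/14100) = -21711/4700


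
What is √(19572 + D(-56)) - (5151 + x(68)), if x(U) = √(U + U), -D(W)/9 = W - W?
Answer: -5151 - 2*√34 + 2*√4893 ≈ -5022.8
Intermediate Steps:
D(W) = 0 (D(W) = -9*(W - W) = -9*0 = 0)
x(U) = √2*√U (x(U) = √(2*U) = √2*√U)
√(19572 + D(-56)) - (5151 + x(68)) = √(19572 + 0) - (5151 + √2*√68) = √19572 - (5151 + √2*(2*√17)) = 2*√4893 - (5151 + 2*√34) = 2*√4893 + (-5151 - 2*√34) = -5151 - 2*√34 + 2*√4893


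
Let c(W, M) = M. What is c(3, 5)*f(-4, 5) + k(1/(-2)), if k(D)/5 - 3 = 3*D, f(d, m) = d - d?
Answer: 15/2 ≈ 7.5000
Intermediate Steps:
f(d, m) = 0
k(D) = 15 + 15*D (k(D) = 15 + 5*(3*D) = 15 + 15*D)
c(3, 5)*f(-4, 5) + k(1/(-2)) = 5*0 + (15 + 15*(1/(-2))) = 0 + (15 + 15*(1*(-1/2))) = 0 + (15 + 15*(-1/2)) = 0 + (15 - 15/2) = 0 + 15/2 = 15/2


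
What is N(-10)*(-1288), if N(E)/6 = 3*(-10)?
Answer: 231840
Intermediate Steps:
N(E) = -180 (N(E) = 6*(3*(-10)) = 6*(-30) = -180)
N(-10)*(-1288) = -180*(-1288) = 231840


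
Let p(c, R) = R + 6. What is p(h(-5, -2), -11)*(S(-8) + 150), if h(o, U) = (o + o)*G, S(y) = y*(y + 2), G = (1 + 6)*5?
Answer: -990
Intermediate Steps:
G = 35 (G = 7*5 = 35)
S(y) = y*(2 + y)
h(o, U) = 70*o (h(o, U) = (o + o)*35 = (2*o)*35 = 70*o)
p(c, R) = 6 + R
p(h(-5, -2), -11)*(S(-8) + 150) = (6 - 11)*(-8*(2 - 8) + 150) = -5*(-8*(-6) + 150) = -5*(48 + 150) = -5*198 = -990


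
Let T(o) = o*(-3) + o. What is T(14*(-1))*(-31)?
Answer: -868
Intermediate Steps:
T(o) = -2*o (T(o) = -3*o + o = -2*o)
T(14*(-1))*(-31) = -28*(-1)*(-31) = -2*(-14)*(-31) = 28*(-31) = -868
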